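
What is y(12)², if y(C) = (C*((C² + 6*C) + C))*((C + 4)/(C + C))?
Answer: 3326976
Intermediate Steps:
y(C) = (4 + C)*(C² + 7*C)/2 (y(C) = (C*(C² + 7*C))*((4 + C)/((2*C))) = (C*(C² + 7*C))*((4 + C)*(1/(2*C))) = (C*(C² + 7*C))*((4 + C)/(2*C)) = (4 + C)*(C² + 7*C)/2)
y(12)² = ((½)*12*(28 + 12² + 11*12))² = ((½)*12*(28 + 144 + 132))² = ((½)*12*304)² = 1824² = 3326976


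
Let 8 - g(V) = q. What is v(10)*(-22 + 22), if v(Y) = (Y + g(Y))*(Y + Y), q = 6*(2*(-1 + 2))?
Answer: 0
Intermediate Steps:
q = 12 (q = 6*(2*1) = 6*2 = 12)
g(V) = -4 (g(V) = 8 - 1*12 = 8 - 12 = -4)
v(Y) = 2*Y*(-4 + Y) (v(Y) = (Y - 4)*(Y + Y) = (-4 + Y)*(2*Y) = 2*Y*(-4 + Y))
v(10)*(-22 + 22) = (2*10*(-4 + 10))*(-22 + 22) = (2*10*6)*0 = 120*0 = 0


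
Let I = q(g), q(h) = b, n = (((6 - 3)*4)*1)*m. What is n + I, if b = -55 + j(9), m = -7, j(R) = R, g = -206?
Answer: -130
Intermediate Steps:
b = -46 (b = -55 + 9 = -46)
n = -84 (n = (((6 - 3)*4)*1)*(-7) = ((3*4)*1)*(-7) = (12*1)*(-7) = 12*(-7) = -84)
q(h) = -46
I = -46
n + I = -84 - 46 = -130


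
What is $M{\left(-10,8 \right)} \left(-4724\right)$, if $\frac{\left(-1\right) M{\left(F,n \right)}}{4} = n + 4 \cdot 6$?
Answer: $604672$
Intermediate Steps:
$M{\left(F,n \right)} = -96 - 4 n$ ($M{\left(F,n \right)} = - 4 \left(n + 4 \cdot 6\right) = - 4 \left(n + 24\right) = - 4 \left(24 + n\right) = -96 - 4 n$)
$M{\left(-10,8 \right)} \left(-4724\right) = \left(-96 - 32\right) \left(-4724\right) = \left(-128\right) \left(-4724\right) = 604672$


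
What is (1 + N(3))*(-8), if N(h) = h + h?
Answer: -56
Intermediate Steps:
N(h) = 2*h
(1 + N(3))*(-8) = (1 + 2*3)*(-8) = (1 + 6)*(-8) = 7*(-8) = -56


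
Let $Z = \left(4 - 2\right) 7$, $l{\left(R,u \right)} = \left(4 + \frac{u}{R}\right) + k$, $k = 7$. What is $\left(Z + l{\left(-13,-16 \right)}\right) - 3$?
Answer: $\frac{302}{13} \approx 23.231$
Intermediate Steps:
$l{\left(R,u \right)} = 11 + \frac{u}{R}$ ($l{\left(R,u \right)} = \left(4 + \frac{u}{R}\right) + 7 = 11 + \frac{u}{R}$)
$Z = 14$ ($Z = 2 \cdot 7 = 14$)
$\left(Z + l{\left(-13,-16 \right)}\right) - 3 = \left(14 + \left(11 - \frac{16}{-13}\right)\right) - 3 = \left(14 + \left(11 - - \frac{16}{13}\right)\right) - 3 = \left(14 + \left(11 + \frac{16}{13}\right)\right) - 3 = \left(14 + \frac{159}{13}\right) - 3 = \frac{341}{13} - 3 = \frac{302}{13}$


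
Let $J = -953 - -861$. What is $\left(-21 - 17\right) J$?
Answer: $3496$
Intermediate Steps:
$J = -92$ ($J = -953 + 861 = -92$)
$\left(-21 - 17\right) J = \left(-21 - 17\right) \left(-92\right) = \left(-38\right) \left(-92\right) = 3496$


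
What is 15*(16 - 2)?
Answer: 210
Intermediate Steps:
15*(16 - 2) = 15*14 = 210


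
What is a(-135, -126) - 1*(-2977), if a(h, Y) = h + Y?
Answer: 2716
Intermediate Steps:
a(h, Y) = Y + h
a(-135, -126) - 1*(-2977) = (-126 - 135) - 1*(-2977) = -261 + 2977 = 2716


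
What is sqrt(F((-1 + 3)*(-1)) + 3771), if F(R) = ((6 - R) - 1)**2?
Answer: 2*sqrt(955) ≈ 61.806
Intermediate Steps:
F(R) = (5 - R)**2
sqrt(F((-1 + 3)*(-1)) + 3771) = sqrt((-5 + (-1 + 3)*(-1))**2 + 3771) = sqrt((-5 + 2*(-1))**2 + 3771) = sqrt((-5 - 2)**2 + 3771) = sqrt((-7)**2 + 3771) = sqrt(49 + 3771) = sqrt(3820) = 2*sqrt(955)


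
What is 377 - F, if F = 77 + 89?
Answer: 211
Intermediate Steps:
F = 166
377 - F = 377 - 1*166 = 377 - 166 = 211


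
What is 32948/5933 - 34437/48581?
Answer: 107410159/22171621 ≈ 4.8445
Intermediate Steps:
32948/5933 - 34437/48581 = 32948*(1/5933) - 34437*1/48581 = 32948/5933 - 2649/3737 = 107410159/22171621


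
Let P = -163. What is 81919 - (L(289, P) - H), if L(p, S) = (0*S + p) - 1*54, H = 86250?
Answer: 167934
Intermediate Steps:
L(p, S) = -54 + p (L(p, S) = (0 + p) - 54 = p - 54 = -54 + p)
81919 - (L(289, P) - H) = 81919 - ((-54 + 289) - 1*86250) = 81919 - (235 - 86250) = 81919 - 1*(-86015) = 81919 + 86015 = 167934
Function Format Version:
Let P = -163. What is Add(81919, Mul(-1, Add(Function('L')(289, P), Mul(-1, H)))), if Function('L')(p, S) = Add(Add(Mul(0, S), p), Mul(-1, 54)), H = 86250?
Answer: 167934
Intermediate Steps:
Function('L')(p, S) = Add(-54, p) (Function('L')(p, S) = Add(Add(0, p), -54) = Add(p, -54) = Add(-54, p))
Add(81919, Mul(-1, Add(Function('L')(289, P), Mul(-1, H)))) = Add(81919, Mul(-1, Add(Add(-54, 289), Mul(-1, 86250)))) = Add(81919, Mul(-1, Add(235, -86250))) = Add(81919, Mul(-1, -86015)) = Add(81919, 86015) = 167934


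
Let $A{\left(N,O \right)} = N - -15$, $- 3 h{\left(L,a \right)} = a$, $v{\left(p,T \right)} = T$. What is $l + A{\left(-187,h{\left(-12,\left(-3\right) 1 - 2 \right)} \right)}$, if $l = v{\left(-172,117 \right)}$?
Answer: $-55$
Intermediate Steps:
$l = 117$
$h{\left(L,a \right)} = - \frac{a}{3}$
$A{\left(N,O \right)} = 15 + N$ ($A{\left(N,O \right)} = N + 15 = 15 + N$)
$l + A{\left(-187,h{\left(-12,\left(-3\right) 1 - 2 \right)} \right)} = 117 + \left(15 - 187\right) = 117 - 172 = -55$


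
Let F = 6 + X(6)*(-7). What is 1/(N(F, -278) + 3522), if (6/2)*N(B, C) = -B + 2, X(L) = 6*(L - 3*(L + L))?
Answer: 3/9302 ≈ 0.00032251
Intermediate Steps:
X(L) = -30*L (X(L) = 6*(L - 6*L) = 6*(-5*L) = -30*L)
F = 1266 (F = 6 - 30*6*(-7) = 6 - 180*(-7) = 6 + 1260 = 1266)
N(B, C) = ⅔ - B/3 (N(B, C) = (-B + 2)/3 = (2 - B)/3 = ⅔ - B/3)
1/(N(F, -278) + 3522) = 1/((⅔ - ⅓*1266) + 3522) = 1/((⅔ - 422) + 3522) = 1/(-1264/3 + 3522) = 1/(9302/3) = 3/9302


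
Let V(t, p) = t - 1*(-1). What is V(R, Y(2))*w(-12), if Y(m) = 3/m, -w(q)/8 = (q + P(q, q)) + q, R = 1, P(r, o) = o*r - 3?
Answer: -1872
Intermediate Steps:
P(r, o) = -3 + o*r
w(q) = 24 - 16*q - 8*q² (w(q) = -8*((q + (-3 + q*q)) + q) = -8*((q + (-3 + q²)) + q) = -8*((-3 + q + q²) + q) = -8*(-3 + q² + 2*q) = 24 - 16*q - 8*q²)
V(t, p) = 1 + t (V(t, p) = t + 1 = 1 + t)
V(R, Y(2))*w(-12) = (1 + 1)*(24 - 16*(-12) - 8*(-12)²) = 2*(24 + 192 - 8*144) = 2*(24 + 192 - 1152) = 2*(-936) = -1872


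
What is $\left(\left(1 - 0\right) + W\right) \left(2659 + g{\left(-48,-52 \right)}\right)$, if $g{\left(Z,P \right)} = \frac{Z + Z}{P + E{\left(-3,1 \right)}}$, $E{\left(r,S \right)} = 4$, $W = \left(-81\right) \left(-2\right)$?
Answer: $433743$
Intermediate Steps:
$W = 162$
$g{\left(Z,P \right)} = \frac{2 Z}{4 + P}$ ($g{\left(Z,P \right)} = \frac{Z + Z}{P + 4} = \frac{2 Z}{4 + P}$)
$\left(\left(1 - 0\right) + W\right) \left(2659 + g{\left(-48,-52 \right)}\right) = \left(\left(1 - 0\right) + 162\right) \left(2659 + 2 \left(-48\right) \frac{1}{4 - 52}\right) = \left(\left(1 + 0\right) + 162\right) \left(2659 + 2 \left(-48\right) \frac{1}{-48}\right) = \left(1 + 162\right) \left(2659 + 2 \left(-48\right) \left(- \frac{1}{48}\right)\right) = 163 \left(2659 + 2\right) = 163 \cdot 2661 = 433743$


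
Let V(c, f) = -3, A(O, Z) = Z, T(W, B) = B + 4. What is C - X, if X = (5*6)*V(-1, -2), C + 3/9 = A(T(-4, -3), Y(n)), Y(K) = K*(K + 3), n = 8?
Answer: 533/3 ≈ 177.67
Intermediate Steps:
T(W, B) = 4 + B
Y(K) = K*(3 + K)
C = 263/3 (C = -⅓ + 8*(3 + 8) = -⅓ + 8*11 = -⅓ + 88 = 263/3 ≈ 87.667)
X = -90 (X = (5*6)*(-3) = 30*(-3) = -90)
C - X = 263/3 - 1*(-90) = 263/3 + 90 = 533/3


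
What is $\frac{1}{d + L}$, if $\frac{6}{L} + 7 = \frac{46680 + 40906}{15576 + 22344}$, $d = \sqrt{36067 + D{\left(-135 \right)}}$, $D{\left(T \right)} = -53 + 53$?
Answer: $\frac{10116335520}{285205303265443} + \frac{7908011329 \sqrt{36067}}{285205303265443} \approx 0.0053013$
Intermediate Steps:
$D{\left(T \right)} = 0$
$d = \sqrt{36067}$ ($d = \sqrt{36067 + 0} = \sqrt{36067} \approx 189.91$)
$L = - \frac{113760}{88927}$ ($L = \frac{6}{-7 + \frac{46680 + 40906}{15576 + 22344}} = \frac{6}{-7 + \frac{87586}{37920}} = \frac{6}{-7 + 87586 \cdot \frac{1}{37920}} = \frac{6}{-7 + \frac{43793}{18960}} = \frac{6}{- \frac{88927}{18960}} = 6 \left(- \frac{18960}{88927}\right) = - \frac{113760}{88927} \approx -1.2793$)
$\frac{1}{d + L} = \frac{1}{\sqrt{36067} - \frac{113760}{88927}} = \frac{1}{- \frac{113760}{88927} + \sqrt{36067}}$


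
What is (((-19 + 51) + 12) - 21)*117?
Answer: 2691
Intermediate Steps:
(((-19 + 51) + 12) - 21)*117 = ((32 + 12) - 21)*117 = (44 - 21)*117 = 23*117 = 2691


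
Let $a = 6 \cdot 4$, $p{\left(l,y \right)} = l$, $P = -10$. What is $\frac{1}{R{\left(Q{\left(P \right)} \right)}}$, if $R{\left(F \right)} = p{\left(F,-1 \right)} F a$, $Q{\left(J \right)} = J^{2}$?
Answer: $\frac{1}{240000} \approx 4.1667 \cdot 10^{-6}$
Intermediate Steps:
$a = 24$
$R{\left(F \right)} = 24 F^{2}$ ($R{\left(F \right)} = F F 24 = F^{2} \cdot 24 = 24 F^{2}$)
$\frac{1}{R{\left(Q{\left(P \right)} \right)}} = \frac{1}{24 \left(\left(-10\right)^{2}\right)^{2}} = \frac{1}{24 \cdot 100^{2}} = \frac{1}{24 \cdot 10000} = \frac{1}{240000}$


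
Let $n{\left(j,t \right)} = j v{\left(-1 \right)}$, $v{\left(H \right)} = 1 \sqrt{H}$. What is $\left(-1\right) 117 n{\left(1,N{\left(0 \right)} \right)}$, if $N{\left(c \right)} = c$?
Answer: $- 117 i \approx - 117.0 i$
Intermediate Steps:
$v{\left(H \right)} = \sqrt{H}$
$n{\left(j,t \right)} = i j$ ($n{\left(j,t \right)} = j \sqrt{-1} = j i = i j$)
$\left(-1\right) 117 n{\left(1,N{\left(0 \right)} \right)} = \left(-1\right) 117 i 1 = - 117 i$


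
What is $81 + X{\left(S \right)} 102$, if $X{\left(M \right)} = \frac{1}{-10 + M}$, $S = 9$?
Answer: $-21$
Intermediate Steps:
$81 + X{\left(S \right)} 102 = 81 + \frac{1}{-10 + 9} \cdot 102 = 81 + \frac{1}{-1} \cdot 102 = 81 - 102 = -21$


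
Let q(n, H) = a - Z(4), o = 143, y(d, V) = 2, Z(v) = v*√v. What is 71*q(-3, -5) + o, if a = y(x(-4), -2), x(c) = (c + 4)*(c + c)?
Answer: -283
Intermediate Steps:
x(c) = 2*c*(4 + c) (x(c) = (4 + c)*(2*c) = 2*c*(4 + c))
Z(v) = v^(3/2)
a = 2
q(n, H) = -6 (q(n, H) = 2 - 4^(3/2) = 2 - 1*8 = 2 - 8 = -6)
71*q(-3, -5) + o = 71*(-6) + 143 = -426 + 143 = -283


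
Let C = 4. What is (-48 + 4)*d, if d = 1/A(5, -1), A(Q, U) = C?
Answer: -11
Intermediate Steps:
A(Q, U) = 4
d = ¼ (d = 1/4 = ¼ ≈ 0.25000)
(-48 + 4)*d = (-48 + 4)*(¼) = -44*¼ = -11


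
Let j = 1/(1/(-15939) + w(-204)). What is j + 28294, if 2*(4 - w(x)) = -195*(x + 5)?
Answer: 17496596051312/618385385 ≈ 28294.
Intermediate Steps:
w(x) = 983/2 + 195*x/2 (w(x) = 4 - (-195)*(x + 5)/2 = 4 - (-195)*(5 + x)/2 = 4 - (-975 - 195*x)/2 = 4 + (975/2 + 195*x/2) = 983/2 + 195*x/2)
j = -31878/618385385 (j = 1/(1/(-15939) + (983/2 + (195/2)*(-204))) = 1/(-1/15939 + (983/2 - 19890)) = 1/(-1/15939 - 38797/2) = 1/(-618385385/31878) = -31878/618385385 ≈ -5.1550e-5)
j + 28294 = -31878/618385385 + 28294 = 17496596051312/618385385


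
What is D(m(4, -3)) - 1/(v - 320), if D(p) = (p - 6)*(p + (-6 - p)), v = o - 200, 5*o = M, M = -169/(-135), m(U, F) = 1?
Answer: 10525605/350831 ≈ 30.002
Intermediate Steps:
M = 169/135 (M = -169*(-1/135) = 169/135 ≈ 1.2519)
o = 169/675 (o = (1/5)*(169/135) = 169/675 ≈ 0.25037)
v = -134831/675 (v = 169/675 - 200 = -134831/675 ≈ -199.75)
D(p) = 36 - 6*p (D(p) = (-6 + p)*(-6) = 36 - 6*p)
D(m(4, -3)) - 1/(v - 320) = (36 - 6*1) - 1/(-134831/675 - 320) = (36 - 6) - 1/(-350831/675) = 30 - 1*(-675/350831) = 30 + 675/350831 = 10525605/350831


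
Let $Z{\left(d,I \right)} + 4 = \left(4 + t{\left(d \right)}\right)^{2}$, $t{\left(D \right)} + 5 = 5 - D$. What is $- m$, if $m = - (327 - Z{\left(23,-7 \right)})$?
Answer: $-30$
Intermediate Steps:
$t{\left(D \right)} = - D$ ($t{\left(D \right)} = -5 - \left(-5 + D\right) = - D$)
$Z{\left(d,I \right)} = -4 + \left(4 - d\right)^{2}$
$m = 30$ ($m = - (327 - \left(-4 + \left(-4 + 23\right)^{2}\right)) = - (327 - \left(-4 + 19^{2}\right)) = - (327 - \left(-4 + 361\right)) = - (327 - 357) = \left(-1\right) \left(-30\right) = 30$)
$- m = \left(-1\right) 30 = -30$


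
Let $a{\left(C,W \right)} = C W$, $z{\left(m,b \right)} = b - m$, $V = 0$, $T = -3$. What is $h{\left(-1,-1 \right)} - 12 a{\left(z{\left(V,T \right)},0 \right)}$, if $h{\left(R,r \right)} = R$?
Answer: $-1$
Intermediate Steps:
$h{\left(-1,-1 \right)} - 12 a{\left(z{\left(V,T \right)},0 \right)} = -1 - 12 \left(-3 - 0\right) 0 = -1 - 12 \left(-3 + 0\right) 0 = -1 - 12 \left(\left(-3\right) 0\right) = -1 - 0 = -1 + 0 = -1$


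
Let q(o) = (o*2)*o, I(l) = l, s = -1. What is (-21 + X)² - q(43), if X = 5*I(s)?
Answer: -3022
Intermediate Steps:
X = -5 (X = 5*(-1) = -5)
q(o) = 2*o² (q(o) = (2*o)*o = 2*o²)
(-21 + X)² - q(43) = (-21 - 5)² - 2*43² = (-26)² - 2*1849 = 676 - 1*3698 = 676 - 3698 = -3022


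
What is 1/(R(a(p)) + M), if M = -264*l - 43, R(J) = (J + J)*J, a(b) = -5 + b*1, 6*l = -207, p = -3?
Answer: 1/9193 ≈ 0.00010878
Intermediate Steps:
l = -69/2 (l = (⅙)*(-207) = -69/2 ≈ -34.500)
a(b) = -5 + b
R(J) = 2*J² (R(J) = (2*J)*J = 2*J²)
M = 9065 (M = -264*(-69/2) - 43 = 9108 - 43 = 9065)
1/(R(a(p)) + M) = 1/(2*(-5 - 3)² + 9065) = 1/(2*(-8)² + 9065) = 1/(2*64 + 9065) = 1/(128 + 9065) = 1/9193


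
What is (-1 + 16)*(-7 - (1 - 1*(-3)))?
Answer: -165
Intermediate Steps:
(-1 + 16)*(-7 - (1 - 1*(-3))) = 15*(-7 - (1 + 3)) = 15*(-7 - 1*4) = 15*(-7 - 4) = 15*(-11) = -165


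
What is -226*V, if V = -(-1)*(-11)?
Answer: 2486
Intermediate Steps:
V = -11 (V = -1*11 = -11)
-226*V = -226*(-11) = 2486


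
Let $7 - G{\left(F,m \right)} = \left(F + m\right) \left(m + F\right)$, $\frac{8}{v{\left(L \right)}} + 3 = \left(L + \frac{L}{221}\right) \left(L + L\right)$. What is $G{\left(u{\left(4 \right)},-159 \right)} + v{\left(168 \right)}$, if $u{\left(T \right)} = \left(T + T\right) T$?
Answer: $- \frac{202021442978}{12530793} \approx -16122.0$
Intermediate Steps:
$u{\left(T \right)} = 2 T^{2}$ ($u{\left(T \right)} = 2 T T = 2 T^{2}$)
$v{\left(L \right)} = \frac{8}{-3 + \frac{444 L^{2}}{221}}$ ($v{\left(L \right)} = \frac{8}{-3 + \left(L + \frac{L}{221}\right) \left(L + L\right)} = \frac{8}{-3 + \left(L + L \frac{1}{221}\right) 2 L} = \frac{8}{-3 + \left(L + \frac{L}{221}\right) 2 L} = \frac{8}{-3 + \frac{222 L}{221} \cdot 2 L} = \frac{8}{-3 + \frac{444 L^{2}}{221}}$)
$G{\left(F,m \right)} = 7 - \left(F + m\right)^{2}$ ($G{\left(F,m \right)} = 7 - \left(F + m\right) \left(m + F\right) = 7 - \left(F + m\right) \left(F + m\right) = 7 - \left(F + m\right)^{2}$)
$G{\left(u{\left(4 \right)},-159 \right)} + v{\left(168 \right)} = \left(7 - \left(2 \cdot 4^{2} - 159\right)^{2}\right) + \frac{1768}{3 \left(-221 + 148 \cdot 168^{2}\right)} = \left(7 - \left(2 \cdot 16 - 159\right)^{2}\right) + \frac{1768}{3 \left(-221 + 148 \cdot 28224\right)} = \left(7 - \left(32 - 159\right)^{2}\right) + \frac{1768}{3 \left(-221 + 4177152\right)} = \left(7 - \left(-127\right)^{2}\right) + \frac{1768}{3 \cdot 4176931} = \left(7 - 16129\right) + \frac{1768}{3} \cdot \frac{1}{4176931} = \left(7 - 16129\right) + \frac{1768}{12530793} = -16122 + \frac{1768}{12530793} = - \frac{202021442978}{12530793}$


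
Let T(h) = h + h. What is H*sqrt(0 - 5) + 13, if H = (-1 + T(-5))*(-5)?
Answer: 13 + 55*I*sqrt(5) ≈ 13.0 + 122.98*I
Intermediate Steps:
T(h) = 2*h
H = 55 (H = (-1 + 2*(-5))*(-5) = (-1 - 10)*(-5) = -11*(-5) = 55)
H*sqrt(0 - 5) + 13 = 55*sqrt(0 - 5) + 13 = 55*sqrt(-5) + 13 = 55*(I*sqrt(5)) + 13 = 55*I*sqrt(5) + 13 = 13 + 55*I*sqrt(5)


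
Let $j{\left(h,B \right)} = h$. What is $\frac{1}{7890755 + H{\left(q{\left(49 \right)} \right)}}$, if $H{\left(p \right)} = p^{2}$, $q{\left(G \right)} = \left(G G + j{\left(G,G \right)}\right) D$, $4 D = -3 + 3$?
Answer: $\frac{1}{7890755} \approx 1.2673 \cdot 10^{-7}$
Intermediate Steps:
$D = 0$ ($D = \frac{-3 + 3}{4} = \frac{1}{4} \cdot 0 = 0$)
$q{\left(G \right)} = 0$ ($q{\left(G \right)} = \left(G G + G\right) 0 = \left(G^{2} + G\right) 0 = \left(G + G^{2}\right) 0 = 0$)
$\frac{1}{7890755 + H{\left(q{\left(49 \right)} \right)}} = \frac{1}{7890755 + 0^{2}} = \frac{1}{7890755 + 0} = \frac{1}{7890755}$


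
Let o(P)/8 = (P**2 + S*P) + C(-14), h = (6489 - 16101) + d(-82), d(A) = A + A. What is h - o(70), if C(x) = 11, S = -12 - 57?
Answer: -10424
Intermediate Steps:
S = -69
d(A) = 2*A
h = -9776 (h = (6489 - 16101) + 2*(-82) = -9612 - 164 = -9776)
o(P) = 88 - 552*P + 8*P**2 (o(P) = 8*((P**2 - 69*P) + 11) = 8*(11 + P**2 - 69*P) = 88 - 552*P + 8*P**2)
h - o(70) = -9776 - (88 - 552*70 + 8*70**2) = -9776 - (88 - 38640 + 8*4900) = -9776 - (88 - 38640 + 39200) = -9776 - 1*648 = -9776 - 648 = -10424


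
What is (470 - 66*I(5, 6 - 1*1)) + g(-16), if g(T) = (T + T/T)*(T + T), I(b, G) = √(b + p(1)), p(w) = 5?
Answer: 950 - 66*√10 ≈ 741.29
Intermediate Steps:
I(b, G) = √(5 + b) (I(b, G) = √(b + 5) = √(5 + b))
g(T) = 2*T*(1 + T) (g(T) = (T + 1)*(2*T) = (1 + T)*(2*T) = 2*T*(1 + T))
(470 - 66*I(5, 6 - 1*1)) + g(-16) = (470 - 66*√(5 + 5)) + 2*(-16)*(1 - 16) = (470 - 66*√10) + 2*(-16)*(-15) = (470 - 66*√10) + 480 = 950 - 66*√10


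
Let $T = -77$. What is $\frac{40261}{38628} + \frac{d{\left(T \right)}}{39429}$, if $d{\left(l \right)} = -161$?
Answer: $\frac{19521381}{18803252} \approx 1.0382$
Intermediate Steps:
$\frac{40261}{38628} + \frac{d{\left(T \right)}}{39429} = \frac{40261}{38628} - \frac{161}{39429} = \frac{19521381}{18803252}$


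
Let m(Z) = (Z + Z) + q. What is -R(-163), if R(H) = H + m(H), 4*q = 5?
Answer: 1951/4 ≈ 487.75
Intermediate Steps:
q = 5/4 (q = (1/4)*5 = 5/4 ≈ 1.2500)
m(Z) = 5/4 + 2*Z (m(Z) = (Z + Z) + 5/4 = 2*Z + 5/4 = 5/4 + 2*Z)
R(H) = 5/4 + 3*H (R(H) = H + (5/4 + 2*H) = 5/4 + 3*H)
-R(-163) = -(5/4 + 3*(-163)) = -(5/4 - 489) = -1*(-1951/4) = 1951/4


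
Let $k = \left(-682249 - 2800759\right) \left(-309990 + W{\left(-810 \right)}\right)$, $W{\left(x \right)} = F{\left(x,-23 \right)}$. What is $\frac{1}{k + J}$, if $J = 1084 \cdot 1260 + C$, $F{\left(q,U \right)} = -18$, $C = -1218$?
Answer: $\frac{1}{1079761708686} \approx 9.2613 \cdot 10^{-13}$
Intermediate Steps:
$J = 1364622$ ($J = 1084 \cdot 1260 - 1218 = 1365840 - 1218 = 1364622$)
$W{\left(x \right)} = -18$
$k = 1079760344064$ ($k = \left(-682249 - 2800759\right) \left(-309990 - 18\right) = \left(-3483008\right) \left(-310008\right) = 1079760344064$)
$\frac{1}{k + J} = \frac{1}{1079760344064 + 1364622} = \frac{1}{1079761708686}$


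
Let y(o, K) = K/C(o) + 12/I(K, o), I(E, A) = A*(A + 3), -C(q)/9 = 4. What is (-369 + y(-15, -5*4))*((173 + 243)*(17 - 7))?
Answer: -13792064/9 ≈ -1.5325e+6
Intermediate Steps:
C(q) = -36 (C(q) = -9*4 = -36)
I(E, A) = A*(3 + A)
y(o, K) = -K/36 + 12/(o*(3 + o)) (y(o, K) = K/(-36) + 12/((o*(3 + o))) = K*(-1/36) + 12*(1/(o*(3 + o))) = -K/36 + 12/(o*(3 + o)))
(-369 + y(-15, -5*4))*((173 + 243)*(17 - 7)) = (-369 + (1/36)*(432 - 1*(-5*4)*(-15)*(3 - 15))/(-15*(3 - 15)))*((173 + 243)*(17 - 7)) = (-369 + (1/36)*(-1/15)*(432 - 1*(-20)*(-15)*(-12))/(-12))*(416*10) = (-369 + (1/36)*(-1/15)*(-1/12)*(432 + 3600))*4160 = (-369 + (1/36)*(-1/15)*(-1/12)*4032)*4160 = (-369 + 28/45)*4160 = -16577/45*4160 = -13792064/9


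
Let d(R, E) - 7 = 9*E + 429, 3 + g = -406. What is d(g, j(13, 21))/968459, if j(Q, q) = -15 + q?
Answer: 490/968459 ≈ 0.00050596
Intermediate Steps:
g = -409 (g = -3 - 406 = -409)
d(R, E) = 436 + 9*E (d(R, E) = 7 + (9*E + 429) = 7 + (429 + 9*E) = 436 + 9*E)
d(g, j(13, 21))/968459 = (436 + 9*(-15 + 21))/968459 = (436 + 9*6)*(1/968459) = (436 + 54)*(1/968459) = 490*(1/968459) = 490/968459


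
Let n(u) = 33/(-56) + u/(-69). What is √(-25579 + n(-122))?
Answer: I*√95472389166/1932 ≈ 159.93*I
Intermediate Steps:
n(u) = -33/56 - u/69 (n(u) = 33*(-1/56) + u*(-1/69) = -33/56 - u/69)
√(-25579 + n(-122)) = √(-25579 + (-33/56 - 1/69*(-122))) = √(-25579 + (-33/56 + 122/69)) = √(-25579 + 4555/3864) = √(-98832701/3864) = I*√95472389166/1932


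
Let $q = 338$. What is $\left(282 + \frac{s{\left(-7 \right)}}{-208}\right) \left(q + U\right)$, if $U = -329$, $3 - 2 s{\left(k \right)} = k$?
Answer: $\frac{527859}{208} \approx 2537.8$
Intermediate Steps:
$s{\left(k \right)} = \frac{3}{2} - \frac{k}{2}$
$\left(282 + \frac{s{\left(-7 \right)}}{-208}\right) \left(q + U\right) = \left(282 + \frac{\frac{3}{2} - - \frac{7}{2}}{-208}\right) \left(338 - 329\right) = \left(282 + \left(\frac{3}{2} + \frac{7}{2}\right) \left(- \frac{1}{208}\right)\right) 9 = \left(282 + 5 \left(- \frac{1}{208}\right)\right) 9 = \left(282 - \frac{5}{208}\right) 9 = \frac{58651}{208} \cdot 9 = \frac{527859}{208}$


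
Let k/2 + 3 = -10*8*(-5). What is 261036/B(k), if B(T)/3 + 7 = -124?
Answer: -87012/131 ≈ -664.21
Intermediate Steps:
k = 794 (k = -6 + 2*(-10*8*(-5)) = -6 + 2*(-80*(-5)) = -6 + 2*400 = -6 + 800 = 794)
B(T) = -393 (B(T) = -21 + 3*(-124) = -21 - 372 = -393)
261036/B(k) = 261036/(-393) = 261036*(-1/393) = -87012/131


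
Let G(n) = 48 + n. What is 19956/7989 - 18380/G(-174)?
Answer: 24892046/167769 ≈ 148.37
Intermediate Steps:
19956/7989 - 18380/G(-174) = 19956/7989 - 18380/(48 - 174) = 19956*(1/7989) - 18380/(-126) = 6652/2663 - 18380*(-1/126) = 6652/2663 + 9190/63 = 24892046/167769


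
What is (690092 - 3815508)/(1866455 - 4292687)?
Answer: 390677/303279 ≈ 1.2882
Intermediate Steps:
(690092 - 3815508)/(1866455 - 4292687) = -3125416/(-2426232) = -3125416*(-1/2426232) = 390677/303279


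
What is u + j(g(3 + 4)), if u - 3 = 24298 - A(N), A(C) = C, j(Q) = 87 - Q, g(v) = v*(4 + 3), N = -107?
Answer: 24446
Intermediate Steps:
g(v) = 7*v (g(v) = v*7 = 7*v)
u = 24408 (u = 3 + (24298 - 1*(-107)) = 3 + (24298 + 107) = 3 + 24405 = 24408)
u + j(g(3 + 4)) = 24408 + (87 - 7*(3 + 4)) = 24408 + (87 - 7*7) = 24408 + (87 - 1*49) = 24408 + (87 - 49) = 24408 + 38 = 24446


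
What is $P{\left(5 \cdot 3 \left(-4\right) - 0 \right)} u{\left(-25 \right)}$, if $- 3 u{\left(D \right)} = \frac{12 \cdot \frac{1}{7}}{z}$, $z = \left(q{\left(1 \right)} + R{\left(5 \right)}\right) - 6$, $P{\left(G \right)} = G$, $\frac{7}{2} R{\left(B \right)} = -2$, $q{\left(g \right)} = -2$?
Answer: $-4$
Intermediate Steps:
$R{\left(B \right)} = - \frac{4}{7}$ ($R{\left(B \right)} = \frac{2}{7} \left(-2\right) = - \frac{4}{7}$)
$z = - \frac{60}{7}$ ($z = \left(-2 - \frac{4}{7}\right) - 6 = - \frac{18}{7} - 6 = - \frac{60}{7} \approx -8.5714$)
$u{\left(D \right)} = \frac{1}{15}$ ($u{\left(D \right)} = - \frac{\frac{12}{7} \frac{1}{- \frac{60}{7}}}{3} = - \frac{12 \cdot \frac{1}{7} \left(- \frac{7}{60}\right)}{3} = - \frac{\frac{12}{7} \left(- \frac{7}{60}\right)}{3} = \left(- \frac{1}{3}\right) \left(- \frac{1}{5}\right) = \frac{1}{15}$)
$P{\left(5 \cdot 3 \left(-4\right) - 0 \right)} u{\left(-25 \right)} = \left(5 \cdot 3 \left(-4\right) - 0\right) \frac{1}{15} = \left(15 \left(-4\right) + 0\right) \frac{1}{15} = \left(-60 + 0\right) \frac{1}{15} = \left(-60\right) \frac{1}{15} = -4$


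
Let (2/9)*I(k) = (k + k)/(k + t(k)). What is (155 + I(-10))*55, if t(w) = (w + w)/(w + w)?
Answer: 9075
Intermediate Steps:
t(w) = 1 (t(w) = (2*w)/((2*w)) = (2*w)*(1/(2*w)) = 1)
I(k) = 9*k/(1 + k) (I(k) = 9*((k + k)/(k + 1))/2 = 9*((2*k)/(1 + k))/2 = 9*(2*k/(1 + k))/2 = 9*k/(1 + k))
(155 + I(-10))*55 = (155 + 9*(-10)/(1 - 10))*55 = (155 + 9*(-10)/(-9))*55 = (155 + 9*(-10)*(-⅑))*55 = (155 + 10)*55 = 165*55 = 9075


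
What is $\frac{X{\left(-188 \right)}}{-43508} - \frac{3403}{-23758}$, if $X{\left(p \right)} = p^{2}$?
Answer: $- \frac{172911257}{258415766} \approx -0.66912$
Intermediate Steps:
$\frac{X{\left(-188 \right)}}{-43508} - \frac{3403}{-23758} = \frac{\left(-188\right)^{2}}{-43508} - \frac{3403}{-23758} = 35344 \left(- \frac{1}{43508}\right) - - \frac{3403}{23758} = - \frac{8836}{10877} + \frac{3403}{23758} = - \frac{172911257}{258415766}$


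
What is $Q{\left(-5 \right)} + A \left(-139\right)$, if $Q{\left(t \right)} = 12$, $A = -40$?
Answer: $5572$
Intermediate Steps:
$Q{\left(-5 \right)} + A \left(-139\right) = 12 - -5560 = 12 + 5560 = 5572$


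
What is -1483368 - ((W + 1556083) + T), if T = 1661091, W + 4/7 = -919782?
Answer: -26465316/7 ≈ -3.7808e+6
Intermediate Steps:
W = -6438478/7 (W = -4/7 - 919782 = -6438478/7 ≈ -9.1978e+5)
-1483368 - ((W + 1556083) + T) = -1483368 - ((-6438478/7 + 1556083) + 1661091) = -1483368 - (4454103/7 + 1661091) = -1483368 - 1*16081740/7 = -1483368 - 16081740/7 = -26465316/7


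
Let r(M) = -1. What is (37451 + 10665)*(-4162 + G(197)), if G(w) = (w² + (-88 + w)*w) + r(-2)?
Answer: 2700221804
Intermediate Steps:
G(w) = -1 + w² + w*(-88 + w) (G(w) = (w² + (-88 + w)*w) - 1 = (w² + w*(-88 + w)) - 1 = -1 + w² + w*(-88 + w))
(37451 + 10665)*(-4162 + G(197)) = (37451 + 10665)*(-4162 + (-1 - 88*197 + 2*197²)) = 48116*(-4162 + (-1 - 17336 + 2*38809)) = 48116*(-4162 + (-1 - 17336 + 77618)) = 48116*(-4162 + 60281) = 48116*56119 = 2700221804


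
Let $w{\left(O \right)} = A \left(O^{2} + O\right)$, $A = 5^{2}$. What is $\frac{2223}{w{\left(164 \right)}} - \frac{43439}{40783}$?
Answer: $- \frac{9765274297}{9196566500} \approx -1.0618$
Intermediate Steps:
$A = 25$
$w{\left(O \right)} = 25 O + 25 O^{2}$ ($w{\left(O \right)} = 25 \left(O^{2} + O\right) = 25 \left(O + O^{2}\right) = 25 O + 25 O^{2}$)
$\frac{2223}{w{\left(164 \right)}} - \frac{43439}{40783} = \frac{2223}{25 \cdot 164 \left(1 + 164\right)} - \frac{43439}{40783} = \frac{2223}{25 \cdot 164 \cdot 165} - \frac{43439}{40783} = \frac{2223}{676500} - \frac{43439}{40783} = 2223 \cdot \frac{1}{676500} - \frac{43439}{40783} = \frac{741}{225500} - \frac{43439}{40783} = - \frac{9765274297}{9196566500}$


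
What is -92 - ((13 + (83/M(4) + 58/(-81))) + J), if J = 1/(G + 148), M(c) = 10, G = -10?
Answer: -1048787/9315 ≈ -112.59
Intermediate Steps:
J = 1/138 (J = 1/(-10 + 148) = 1/138 ≈ 0.0072464)
-92 - ((13 + (83/M(4) + 58/(-81))) + J) = -92 - ((13 + (83/10 + 58/(-81))) + 1/138) = -92 - ((13 + (83*(1/10) + 58*(-1/81))) + 1/138) = -92 - ((13 + (83/10 - 58/81)) + 1/138) = -92 - ((13 + 6143/810) + 1/138) = -92 - (16673/810 + 1/138) = -92 - 1*191807/9315 = -92 - 191807/9315 = -1048787/9315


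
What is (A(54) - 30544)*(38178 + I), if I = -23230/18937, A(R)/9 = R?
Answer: -21730537986248/18937 ≈ -1.1475e+9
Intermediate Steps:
A(R) = 9*R
I = -23230/18937 (I = -23230*1/18937 = -23230/18937 ≈ -1.2267)
(A(54) - 30544)*(38178 + I) = (9*54 - 30544)*(38178 - 23230/18937) = (486 - 30544)*(722953556/18937) = -30058*722953556/18937 = -21730537986248/18937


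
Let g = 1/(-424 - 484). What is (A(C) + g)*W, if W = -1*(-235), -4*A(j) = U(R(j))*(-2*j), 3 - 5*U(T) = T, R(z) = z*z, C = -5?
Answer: 2346945/908 ≈ 2584.7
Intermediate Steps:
R(z) = z²
U(T) = ⅗ - T/5
A(j) = j*(⅗ - j²/5)/2 (A(j) = -(⅗ - j²/5)*(-2*j)/4 = -(-1)*j*(⅗ - j²/5)/2 = j*(⅗ - j²/5)/2)
W = 235
g = -1/908 (g = 1/(-908) = -1/908 ≈ -0.0011013)
(A(C) + g)*W = ((⅒)*(-5)*(3 - 1*(-5)²) - 1/908)*235 = ((⅒)*(-5)*(3 - 1*25) - 1/908)*235 = ((⅒)*(-5)*(3 - 25) - 1/908)*235 = ((⅒)*(-5)*(-22) - 1/908)*235 = (11 - 1/908)*235 = (9987/908)*235 = 2346945/908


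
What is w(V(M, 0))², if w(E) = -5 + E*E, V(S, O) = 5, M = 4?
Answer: 400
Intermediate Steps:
w(E) = -5 + E²
w(V(M, 0))² = (-5 + 5²)² = (-5 + 25)² = 20² = 400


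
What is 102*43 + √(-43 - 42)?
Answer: 4386 + I*√85 ≈ 4386.0 + 9.2195*I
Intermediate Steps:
102*43 + √(-43 - 42) = 4386 + √(-85) = 4386 + I*√85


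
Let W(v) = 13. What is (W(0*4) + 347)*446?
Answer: 160560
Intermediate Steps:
(W(0*4) + 347)*446 = (13 + 347)*446 = 360*446 = 160560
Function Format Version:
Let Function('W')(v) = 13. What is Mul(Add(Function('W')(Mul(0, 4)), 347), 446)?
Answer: 160560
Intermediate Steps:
Mul(Add(Function('W')(Mul(0, 4)), 347), 446) = Mul(Add(13, 347), 446) = Mul(360, 446) = 160560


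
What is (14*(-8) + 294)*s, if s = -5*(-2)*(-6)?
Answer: -10920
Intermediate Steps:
s = -60 (s = 10*(-6) = -60)
(14*(-8) + 294)*s = (14*(-8) + 294)*(-60) = (-112 + 294)*(-60) = 182*(-60) = -10920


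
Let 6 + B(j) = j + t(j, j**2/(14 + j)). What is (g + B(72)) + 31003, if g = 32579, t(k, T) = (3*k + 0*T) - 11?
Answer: 63853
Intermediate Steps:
t(k, T) = -11 + 3*k (t(k, T) = (3*k + 0) - 11 = 3*k - 11 = -11 + 3*k)
B(j) = -17 + 4*j (B(j) = -6 + (j + (-11 + 3*j)) = -6 + (-11 + 4*j) = -17 + 4*j)
(g + B(72)) + 31003 = (32579 + (-17 + 4*72)) + 31003 = (32579 + (-17 + 288)) + 31003 = (32579 + 271) + 31003 = 32850 + 31003 = 63853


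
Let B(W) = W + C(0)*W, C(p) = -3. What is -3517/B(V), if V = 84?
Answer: 3517/168 ≈ 20.935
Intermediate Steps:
B(W) = -2*W (B(W) = W - 3*W = -2*W)
-3517/B(V) = -3517/((-2*84)) = -3517/(-168) = -3517*(-1/168) = 3517/168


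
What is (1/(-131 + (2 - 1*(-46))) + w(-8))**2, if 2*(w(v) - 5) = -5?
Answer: 170569/27556 ≈ 6.1899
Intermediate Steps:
w(v) = 5/2 (w(v) = 5 + (1/2)*(-5) = 5 - 5/2 = 5/2)
(1/(-131 + (2 - 1*(-46))) + w(-8))**2 = (1/(-131 + (2 - 1*(-46))) + 5/2)**2 = (1/(-131 + (2 + 46)) + 5/2)**2 = (1/(-131 + 48) + 5/2)**2 = (1/(-83) + 5/2)**2 = (-1/83 + 5/2)**2 = (413/166)**2 = 170569/27556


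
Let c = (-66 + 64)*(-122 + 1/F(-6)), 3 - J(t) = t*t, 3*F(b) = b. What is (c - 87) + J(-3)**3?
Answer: -58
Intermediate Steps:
F(b) = b/3
J(t) = 3 - t**2 (J(t) = 3 - t*t = 3 - t**2)
c = 245 (c = (-66 + 64)*(-122 + 1/((1/3)*(-6))) = -2*(-122 + 1/(-2)) = -2*(-122 - 1/2) = -2*(-245/2) = 245)
(c - 87) + J(-3)**3 = (245 - 87) + (3 - 1*(-3)**2)**3 = 158 + (3 - 1*9)**3 = 158 + (3 - 9)**3 = 158 + (-6)**3 = 158 - 216 = -58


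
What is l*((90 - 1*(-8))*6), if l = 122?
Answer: 71736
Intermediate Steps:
l*((90 - 1*(-8))*6) = 122*((90 - 1*(-8))*6) = 122*((90 + 8)*6) = 122*(98*6) = 122*588 = 71736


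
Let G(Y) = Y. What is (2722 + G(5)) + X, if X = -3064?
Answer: -337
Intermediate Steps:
(2722 + G(5)) + X = (2722 + 5) - 3064 = 2727 - 3064 = -337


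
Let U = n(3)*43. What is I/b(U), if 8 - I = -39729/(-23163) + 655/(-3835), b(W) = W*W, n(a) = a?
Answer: 38230126/98548118487 ≈ 0.00038793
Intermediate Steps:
U = 129 (U = 3*43 = 129)
b(W) = W²
I = 38230126/5922007 (I = 8 - (-39729/(-23163) + 655/(-3835)) = 8 - (-39729*(-1/23163) + 655*(-1/3835)) = 8 - (13243/7721 - 131/767) = 8 - 1*9145930/5922007 = 8 - 9145930/5922007 = 38230126/5922007 ≈ 6.4556)
I/b(U) = 38230126/(5922007*(129²)) = (38230126/5922007)/16641 = (38230126/5922007)*(1/16641) = 38230126/98548118487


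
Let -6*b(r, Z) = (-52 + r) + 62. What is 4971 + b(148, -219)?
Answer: 14834/3 ≈ 4944.7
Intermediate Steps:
b(r, Z) = -5/3 - r/6 (b(r, Z) = -((-52 + r) + 62)/6 = -(10 + r)/6 = -5/3 - r/6)
4971 + b(148, -219) = 4971 + (-5/3 - ⅙*148) = 4971 + (-5/3 - 74/3) = 4971 - 79/3 = 14834/3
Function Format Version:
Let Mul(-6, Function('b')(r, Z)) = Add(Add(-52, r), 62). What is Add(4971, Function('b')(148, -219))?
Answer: Rational(14834, 3) ≈ 4944.7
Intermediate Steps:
Function('b')(r, Z) = Add(Rational(-5, 3), Mul(Rational(-1, 6), r)) (Function('b')(r, Z) = Mul(Rational(-1, 6), Add(Add(-52, r), 62)) = Mul(Rational(-1, 6), Add(10, r)) = Add(Rational(-5, 3), Mul(Rational(-1, 6), r)))
Add(4971, Function('b')(148, -219)) = Add(4971, Add(Rational(-5, 3), Mul(Rational(-1, 6), 148))) = Add(4971, Add(Rational(-5, 3), Rational(-74, 3))) = Add(4971, Rational(-79, 3)) = Rational(14834, 3)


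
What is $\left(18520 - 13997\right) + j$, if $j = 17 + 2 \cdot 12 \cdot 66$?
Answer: $6124$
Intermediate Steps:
$j = 1601$ ($j = 17 + 24 \cdot 66 = 17 + 1584 = 1601$)
$\left(18520 - 13997\right) + j = \left(18520 - 13997\right) + 1601 = 4523 + 1601 = 6124$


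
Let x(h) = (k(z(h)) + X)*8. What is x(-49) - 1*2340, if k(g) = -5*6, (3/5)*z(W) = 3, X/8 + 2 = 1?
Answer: -2644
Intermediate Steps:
X = -8 (X = -16 + 8*1 = -16 + 8 = -8)
z(W) = 5 (z(W) = (5/3)*3 = 5)
k(g) = -30
x(h) = -304 (x(h) = (-30 - 8)*8 = -38*8 = -304)
x(-49) - 1*2340 = -304 - 1*2340 = -304 - 2340 = -2644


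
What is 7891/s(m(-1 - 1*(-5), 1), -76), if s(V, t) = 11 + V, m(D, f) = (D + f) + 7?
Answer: 7891/23 ≈ 343.09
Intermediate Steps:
m(D, f) = 7 + D + f
7891/s(m(-1 - 1*(-5), 1), -76) = 7891/(11 + (7 + (-1 - 1*(-5)) + 1)) = 7891/(11 + (7 + (-1 + 5) + 1)) = 7891/(11 + (7 + 4 + 1)) = 7891/(11 + 12) = 7891/23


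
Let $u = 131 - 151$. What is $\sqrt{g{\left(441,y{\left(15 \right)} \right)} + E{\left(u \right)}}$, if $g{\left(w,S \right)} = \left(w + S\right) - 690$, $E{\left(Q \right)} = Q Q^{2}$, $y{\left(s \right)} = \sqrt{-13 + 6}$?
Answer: $\sqrt{-8249 + i \sqrt{7}} \approx 0.015 + 90.824 i$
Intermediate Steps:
$u = -20$ ($u = 131 - 151 = -20$)
$y{\left(s \right)} = i \sqrt{7}$ ($y{\left(s \right)} = \sqrt{-7} = i \sqrt{7}$)
$E{\left(Q \right)} = Q^{3}$
$g{\left(w,S \right)} = -690 + S + w$ ($g{\left(w,S \right)} = \left(S + w\right) - 690 = -690 + S + w$)
$\sqrt{g{\left(441,y{\left(15 \right)} \right)} + E{\left(u \right)}} = \sqrt{\left(-690 + i \sqrt{7} + 441\right) + \left(-20\right)^{3}} = \sqrt{\left(-249 + i \sqrt{7}\right) - 8000} = \sqrt{-8249 + i \sqrt{7}}$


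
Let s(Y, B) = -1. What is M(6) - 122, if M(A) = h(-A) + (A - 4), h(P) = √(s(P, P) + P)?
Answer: -120 + I*√7 ≈ -120.0 + 2.6458*I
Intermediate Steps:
h(P) = √(-1 + P)
M(A) = -4 + A + √(-1 - A) (M(A) = √(-1 - A) + (A - 4) = √(-1 - A) + (-4 + A) = -4 + A + √(-1 - A))
M(6) - 122 = (-4 + 6 + √(-1 - 1*6)) - 122 = (-4 + 6 + √(-1 - 6)) - 122 = (-4 + 6 + √(-7)) - 122 = (-4 + 6 + I*√7) - 122 = (2 + I*√7) - 122 = -120 + I*√7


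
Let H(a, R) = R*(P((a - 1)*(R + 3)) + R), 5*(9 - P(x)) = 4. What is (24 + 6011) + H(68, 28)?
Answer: 35243/5 ≈ 7048.6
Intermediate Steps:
P(x) = 41/5 (P(x) = 9 - ⅕*4 = 9 - ⅘ = 41/5)
H(a, R) = R*(41/5 + R)
(24 + 6011) + H(68, 28) = (24 + 6011) + (⅕)*28*(41 + 5*28) = 6035 + (⅕)*28*(41 + 140) = 6035 + (⅕)*28*181 = 6035 + 5068/5 = 35243/5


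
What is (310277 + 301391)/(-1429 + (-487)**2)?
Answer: 152917/58935 ≈ 2.5947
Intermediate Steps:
(310277 + 301391)/(-1429 + (-487)**2) = 611668/(-1429 + 237169) = 611668/235740 = 611668*(1/235740) = 152917/58935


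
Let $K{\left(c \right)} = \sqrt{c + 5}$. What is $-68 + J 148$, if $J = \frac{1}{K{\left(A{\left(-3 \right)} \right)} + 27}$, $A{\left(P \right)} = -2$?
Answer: $- \frac{7562}{121} - \frac{74 \sqrt{3}}{363} \approx -62.849$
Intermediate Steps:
$K{\left(c \right)} = \sqrt{5 + c}$
$J = \frac{1}{27 + \sqrt{3}}$ ($J = \frac{1}{\sqrt{5 - 2} + 27} = \frac{1}{\sqrt{3} + 27} = \frac{1}{27 + \sqrt{3}} \approx 0.034804$)
$-68 + J 148 = -68 + \left(\frac{9}{242} - \frac{\sqrt{3}}{726}\right) 148 = -68 + \left(\frac{666}{121} - \frac{74 \sqrt{3}}{363}\right) = - \frac{7562}{121} - \frac{74 \sqrt{3}}{363}$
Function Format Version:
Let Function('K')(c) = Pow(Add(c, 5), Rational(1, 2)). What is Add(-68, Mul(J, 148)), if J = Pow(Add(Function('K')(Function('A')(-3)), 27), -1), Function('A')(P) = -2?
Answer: Add(Rational(-7562, 121), Mul(Rational(-74, 363), Pow(3, Rational(1, 2)))) ≈ -62.849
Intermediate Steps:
Function('K')(c) = Pow(Add(5, c), Rational(1, 2))
J = Pow(Add(27, Pow(3, Rational(1, 2))), -1) (J = Pow(Add(Pow(Add(5, -2), Rational(1, 2)), 27), -1) = Pow(Add(Pow(3, Rational(1, 2)), 27), -1) = Pow(Add(27, Pow(3, Rational(1, 2))), -1) ≈ 0.034804)
Add(-68, Mul(J, 148)) = Add(-68, Mul(Add(Rational(9, 242), Mul(Rational(-1, 726), Pow(3, Rational(1, 2)))), 148)) = Add(-68, Add(Rational(666, 121), Mul(Rational(-74, 363), Pow(3, Rational(1, 2))))) = Add(Rational(-7562, 121), Mul(Rational(-74, 363), Pow(3, Rational(1, 2))))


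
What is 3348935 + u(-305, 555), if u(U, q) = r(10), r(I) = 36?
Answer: 3348971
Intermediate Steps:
u(U, q) = 36
3348935 + u(-305, 555) = 3348935 + 36 = 3348971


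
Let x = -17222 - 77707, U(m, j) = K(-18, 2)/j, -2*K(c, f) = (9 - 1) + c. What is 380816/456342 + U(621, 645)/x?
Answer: 777235288319/931381928937 ≈ 0.83450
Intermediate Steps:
K(c, f) = -4 - c/2 (K(c, f) = -((9 - 1) + c)/2 = -(8 + c)/2 = -4 - c/2)
U(m, j) = 5/j (U(m, j) = (-4 - ½*(-18))/j = (-4 + 9)/j = 5/j)
x = -94929
380816/456342 + U(621, 645)/x = 380816/456342 + (5/645)/(-94929) = 380816*(1/456342) + (5*(1/645))*(-1/94929) = 190408/228171 + (1/129)*(-1/94929) = 190408/228171 - 1/12245841 = 777235288319/931381928937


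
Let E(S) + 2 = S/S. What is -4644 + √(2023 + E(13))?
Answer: -4644 + √2022 ≈ -4599.0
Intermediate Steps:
E(S) = -1 (E(S) = -2 + S/S = -2 + 1 = -1)
-4644 + √(2023 + E(13)) = -4644 + √(2023 - 1) = -4644 + √2022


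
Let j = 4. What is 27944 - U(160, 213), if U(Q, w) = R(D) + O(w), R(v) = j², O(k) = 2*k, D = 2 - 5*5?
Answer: 27502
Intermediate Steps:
D = -23 (D = 2 - 25 = -23)
R(v) = 16 (R(v) = 4² = 16)
U(Q, w) = 16 + 2*w
27944 - U(160, 213) = 27944 - (16 + 2*213) = 27944 - (16 + 426) = 27944 - 1*442 = 27944 - 442 = 27502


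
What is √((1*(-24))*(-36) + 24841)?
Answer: √25705 ≈ 160.33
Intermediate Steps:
√((1*(-24))*(-36) + 24841) = √(-24*(-36) + 24841) = √(864 + 24841) = √25705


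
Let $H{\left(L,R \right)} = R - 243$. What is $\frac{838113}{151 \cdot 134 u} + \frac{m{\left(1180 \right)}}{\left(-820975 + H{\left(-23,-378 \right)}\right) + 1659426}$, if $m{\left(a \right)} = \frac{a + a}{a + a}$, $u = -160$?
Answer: $- \frac{14043859547}{54248487104} \approx -0.25888$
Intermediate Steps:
$H{\left(L,R \right)} = -243 + R$
$m{\left(a \right)} = 1$ ($m{\left(a \right)} = \frac{2 a}{2 a} = 2 a \frac{1}{2 a} = 1$)
$\frac{838113}{151 \cdot 134 u} + \frac{m{\left(1180 \right)}}{\left(-820975 + H{\left(-23,-378 \right)}\right) + 1659426} = \frac{838113}{151 \cdot 134 \left(-160\right)} + 1 \frac{1}{\left(-820975 - 621\right) + 1659426} = \frac{838113}{20234 \left(-160\right)} + 1 \frac{1}{\left(-820975 - 621\right) + 1659426} = \frac{838113}{-3237440} + 1 \frac{1}{-821596 + 1659426} = 838113 \left(- \frac{1}{3237440}\right) + 1 \cdot \frac{1}{837830} = - \frac{838113}{3237440} + 1 \cdot \frac{1}{837830} = - \frac{838113}{3237440} + \frac{1}{837830} = - \frac{14043859547}{54248487104}$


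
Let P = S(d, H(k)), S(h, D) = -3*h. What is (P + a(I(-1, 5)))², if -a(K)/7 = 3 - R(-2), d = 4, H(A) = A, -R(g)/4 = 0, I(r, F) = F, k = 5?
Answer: 1089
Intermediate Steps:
R(g) = 0 (R(g) = -4*0 = 0)
P = -12 (P = -3*4 = -12)
a(K) = -21 (a(K) = -7*(3 - 1*0) = -7*(3 + 0) = -7*3 = -21)
(P + a(I(-1, 5)))² = (-12 - 21)² = (-33)² = 1089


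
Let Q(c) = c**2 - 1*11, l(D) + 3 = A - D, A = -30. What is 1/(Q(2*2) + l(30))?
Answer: -1/58 ≈ -0.017241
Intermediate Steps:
l(D) = -33 - D (l(D) = -3 + (-30 - D) = -33 - D)
Q(c) = -11 + c**2 (Q(c) = c**2 - 11 = -11 + c**2)
1/(Q(2*2) + l(30)) = 1/((-11 + (2*2)**2) + (-33 - 1*30)) = 1/((-11 + 4**2) + (-33 - 30)) = 1/((-11 + 16) - 63) = 1/(5 - 63) = 1/(-58) = -1/58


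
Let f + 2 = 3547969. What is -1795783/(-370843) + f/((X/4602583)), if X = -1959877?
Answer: -550526652186229712/66073333301 ≈ -8.3321e+6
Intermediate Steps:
f = 3547967 (f = -2 + 3547969 = 3547967)
-1795783/(-370843) + f/((X/4602583)) = -1795783/(-370843) + 3547967/((-1959877/4602583)) = -1795783*(-1/370843) + 3547967/((-1959877*1/4602583)) = 163253/33713 + 3547967/(-1959877/4602583) = 163253/33713 + 3547967*(-4602583/1959877) = 163253/33713 - 16329812598761/1959877 = -550526652186229712/66073333301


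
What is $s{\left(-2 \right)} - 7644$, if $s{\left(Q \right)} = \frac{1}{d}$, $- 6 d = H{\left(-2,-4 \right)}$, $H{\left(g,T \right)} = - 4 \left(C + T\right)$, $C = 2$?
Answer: $- \frac{30579}{4} \approx -7644.8$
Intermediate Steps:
$H{\left(g,T \right)} = -8 - 4 T$ ($H{\left(g,T \right)} = - 4 \left(2 + T\right) = -8 - 4 T$)
$d = - \frac{4}{3}$ ($d = - \frac{-8 - -16}{6} = - \frac{-8 + 16}{6} = \left(- \frac{1}{6}\right) 8 = - \frac{4}{3} \approx -1.3333$)
$s{\left(Q \right)} = - \frac{3}{4}$ ($s{\left(Q \right)} = \frac{1}{- \frac{4}{3}} = - \frac{3}{4}$)
$s{\left(-2 \right)} - 7644 = - \frac{3}{4} - 7644 = - \frac{30579}{4}$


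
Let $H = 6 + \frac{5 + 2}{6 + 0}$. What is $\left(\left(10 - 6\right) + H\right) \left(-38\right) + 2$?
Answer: $- \frac{1267}{3} \approx -422.33$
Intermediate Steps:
$H = \frac{43}{6}$ ($H = 6 + \frac{7}{6} = \frac{43}{6} \approx 7.1667$)
$\left(\left(10 - 6\right) + H\right) \left(-38\right) + 2 = \left(\left(10 - 6\right) + \frac{43}{6}\right) \left(-38\right) + 2 = \left(4 + \frac{43}{6}\right) \left(-38\right) + 2 = \frac{67}{6} \left(-38\right) + 2 = - \frac{1273}{3} + 2 = - \frac{1267}{3}$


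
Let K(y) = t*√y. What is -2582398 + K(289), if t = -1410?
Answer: -2606368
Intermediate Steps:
K(y) = -1410*√y
-2582398 + K(289) = -2582398 - 1410*√289 = -2582398 - 1410*17 = -2582398 - 23970 = -2606368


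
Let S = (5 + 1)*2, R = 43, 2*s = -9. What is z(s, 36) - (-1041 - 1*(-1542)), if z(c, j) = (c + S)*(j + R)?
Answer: 183/2 ≈ 91.500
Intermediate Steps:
s = -9/2 (s = (1/2)*(-9) = -9/2 ≈ -4.5000)
S = 12 (S = 6*2 = 12)
z(c, j) = (12 + c)*(43 + j) (z(c, j) = (c + 12)*(j + 43) = (12 + c)*(43 + j))
z(s, 36) - (-1041 - 1*(-1542)) = (516 + 12*36 + 43*(-9/2) - 9/2*36) - (-1041 - 1*(-1542)) = (516 + 432 - 387/2 - 162) - (-1041 + 1542) = 1185/2 - 1*501 = 1185/2 - 501 = 183/2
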